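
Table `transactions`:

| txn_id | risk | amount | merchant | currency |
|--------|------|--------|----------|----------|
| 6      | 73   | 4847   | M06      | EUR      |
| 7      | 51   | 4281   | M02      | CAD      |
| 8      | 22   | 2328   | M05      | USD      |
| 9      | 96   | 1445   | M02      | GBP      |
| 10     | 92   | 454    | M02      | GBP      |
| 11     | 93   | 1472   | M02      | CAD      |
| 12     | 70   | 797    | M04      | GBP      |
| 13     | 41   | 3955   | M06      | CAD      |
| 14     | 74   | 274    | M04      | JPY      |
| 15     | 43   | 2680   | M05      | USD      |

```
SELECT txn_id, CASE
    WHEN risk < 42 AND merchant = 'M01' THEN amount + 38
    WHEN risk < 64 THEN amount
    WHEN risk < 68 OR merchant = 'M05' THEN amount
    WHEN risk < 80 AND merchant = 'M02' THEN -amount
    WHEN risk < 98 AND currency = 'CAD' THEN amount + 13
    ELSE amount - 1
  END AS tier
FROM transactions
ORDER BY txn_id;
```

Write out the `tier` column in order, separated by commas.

txn_id=6: ELSE → 4846
txn_id=7: risk < 64 → 4281
txn_id=8: risk < 64 → 2328
txn_id=9: ELSE → 1444
txn_id=10: ELSE → 453
txn_id=11: risk < 98 AND currency = 'CAD' → 1485
txn_id=12: ELSE → 796
txn_id=13: risk < 64 → 3955
txn_id=14: ELSE → 273
txn_id=15: risk < 64 → 2680

4846, 4281, 2328, 1444, 453, 1485, 796, 3955, 273, 2680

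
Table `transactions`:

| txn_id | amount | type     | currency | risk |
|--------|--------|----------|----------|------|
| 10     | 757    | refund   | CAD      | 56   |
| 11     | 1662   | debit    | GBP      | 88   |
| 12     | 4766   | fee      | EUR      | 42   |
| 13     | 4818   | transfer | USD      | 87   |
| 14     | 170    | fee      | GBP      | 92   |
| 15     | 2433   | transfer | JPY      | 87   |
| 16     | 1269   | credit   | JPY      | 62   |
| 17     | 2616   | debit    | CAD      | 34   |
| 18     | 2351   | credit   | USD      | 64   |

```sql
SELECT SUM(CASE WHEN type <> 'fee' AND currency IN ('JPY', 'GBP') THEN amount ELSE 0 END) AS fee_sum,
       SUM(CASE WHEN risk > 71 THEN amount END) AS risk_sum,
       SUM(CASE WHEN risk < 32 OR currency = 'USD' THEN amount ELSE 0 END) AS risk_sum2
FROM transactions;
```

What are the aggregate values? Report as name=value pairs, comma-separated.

[fee_sum: type <> 'fee' AND currency IN ('JPY', 'GBP')]
txn_id=10: ✗
txn_id=11: ✓ → 1662
txn_id=12: ✗
txn_id=13: ✗
txn_id=14: ✗
txn_id=15: ✓ → 2433
txn_id=16: ✓ → 1269
txn_id=17: ✗
txn_id=18: ✗
fee_sum = 1662 + 2433 + 1269 = 5364
—
[risk_sum: risk > 71]
txn_id=10: ✗
txn_id=11: ✓ → 1662
txn_id=12: ✗
txn_id=13: ✓ → 4818
txn_id=14: ✓ → 170
txn_id=15: ✓ → 2433
txn_id=16: ✗
txn_id=17: ✗
txn_id=18: ✗
risk_sum = 1662 + 4818 + 170 + 2433 = 9083
—
[risk_sum2: risk < 32 OR currency = 'USD']
txn_id=10: ✗
txn_id=11: ✗
txn_id=12: ✗
txn_id=13: ✓ → 4818
txn_id=14: ✗
txn_id=15: ✗
txn_id=16: ✗
txn_id=17: ✗
txn_id=18: ✓ → 2351
risk_sum2 = 4818 + 2351 = 7169

fee_sum=5364, risk_sum=9083, risk_sum2=7169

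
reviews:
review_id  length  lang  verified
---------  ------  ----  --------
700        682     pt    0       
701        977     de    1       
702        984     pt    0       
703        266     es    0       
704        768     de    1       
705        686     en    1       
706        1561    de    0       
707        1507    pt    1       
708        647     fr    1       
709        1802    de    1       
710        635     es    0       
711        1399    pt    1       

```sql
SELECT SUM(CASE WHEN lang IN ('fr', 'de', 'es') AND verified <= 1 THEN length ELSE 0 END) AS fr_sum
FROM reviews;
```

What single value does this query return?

6656

review_id=700: ✗
review_id=701: ✓ → 977
review_id=702: ✗
review_id=703: ✓ → 266
review_id=704: ✓ → 768
review_id=705: ✗
review_id=706: ✓ → 1561
review_id=707: ✗
review_id=708: ✓ → 647
review_id=709: ✓ → 1802
review_id=710: ✓ → 635
review_id=711: ✗
fr_sum = 977 + 266 + 768 + 1561 + 647 + 1802 + 635 = 6656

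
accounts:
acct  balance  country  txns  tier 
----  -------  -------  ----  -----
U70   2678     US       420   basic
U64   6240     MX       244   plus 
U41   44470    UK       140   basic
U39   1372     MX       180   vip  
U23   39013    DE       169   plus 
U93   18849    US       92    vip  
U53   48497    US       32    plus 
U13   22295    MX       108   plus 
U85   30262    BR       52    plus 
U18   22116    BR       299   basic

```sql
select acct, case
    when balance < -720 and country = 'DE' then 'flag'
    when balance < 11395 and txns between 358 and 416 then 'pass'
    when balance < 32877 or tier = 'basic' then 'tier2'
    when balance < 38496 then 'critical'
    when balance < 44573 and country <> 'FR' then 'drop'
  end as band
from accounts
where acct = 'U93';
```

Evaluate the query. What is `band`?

acct = U93: balance=18849, country=US, txns=92, tier=vip.
balance < -720 and country = 'DE' → false
balance < 11395 and txns between 358 and 416 → false
balance < 32877 or tier = 'basic' → true → tier2

tier2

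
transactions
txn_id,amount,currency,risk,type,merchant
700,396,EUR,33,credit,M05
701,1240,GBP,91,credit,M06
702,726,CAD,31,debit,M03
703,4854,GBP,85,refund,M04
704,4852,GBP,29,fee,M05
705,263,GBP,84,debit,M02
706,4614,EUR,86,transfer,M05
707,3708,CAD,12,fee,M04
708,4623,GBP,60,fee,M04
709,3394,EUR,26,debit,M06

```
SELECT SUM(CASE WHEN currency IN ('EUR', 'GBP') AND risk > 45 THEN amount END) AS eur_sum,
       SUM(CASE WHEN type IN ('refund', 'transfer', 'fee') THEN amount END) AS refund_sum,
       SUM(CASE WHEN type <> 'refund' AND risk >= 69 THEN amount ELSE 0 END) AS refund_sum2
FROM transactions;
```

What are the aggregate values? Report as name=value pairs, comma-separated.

[eur_sum: currency IN ('EUR', 'GBP') AND risk > 45]
txn_id=700: ✗
txn_id=701: ✓ → 1240
txn_id=702: ✗
txn_id=703: ✓ → 4854
txn_id=704: ✗
txn_id=705: ✓ → 263
txn_id=706: ✓ → 4614
txn_id=707: ✗
txn_id=708: ✓ → 4623
txn_id=709: ✗
eur_sum = 1240 + 4854 + 263 + 4614 + 4623 = 15594
—
[refund_sum: type IN ('refund', 'transfer', 'fee')]
txn_id=700: ✗
txn_id=701: ✗
txn_id=702: ✗
txn_id=703: ✓ → 4854
txn_id=704: ✓ → 4852
txn_id=705: ✗
txn_id=706: ✓ → 4614
txn_id=707: ✓ → 3708
txn_id=708: ✓ → 4623
txn_id=709: ✗
refund_sum = 4854 + 4852 + 4614 + 3708 + 4623 = 22651
—
[refund_sum2: type <> 'refund' AND risk >= 69]
txn_id=700: ✗
txn_id=701: ✓ → 1240
txn_id=702: ✗
txn_id=703: ✗
txn_id=704: ✗
txn_id=705: ✓ → 263
txn_id=706: ✓ → 4614
txn_id=707: ✗
txn_id=708: ✗
txn_id=709: ✗
refund_sum2 = 1240 + 263 + 4614 = 6117

eur_sum=15594, refund_sum=22651, refund_sum2=6117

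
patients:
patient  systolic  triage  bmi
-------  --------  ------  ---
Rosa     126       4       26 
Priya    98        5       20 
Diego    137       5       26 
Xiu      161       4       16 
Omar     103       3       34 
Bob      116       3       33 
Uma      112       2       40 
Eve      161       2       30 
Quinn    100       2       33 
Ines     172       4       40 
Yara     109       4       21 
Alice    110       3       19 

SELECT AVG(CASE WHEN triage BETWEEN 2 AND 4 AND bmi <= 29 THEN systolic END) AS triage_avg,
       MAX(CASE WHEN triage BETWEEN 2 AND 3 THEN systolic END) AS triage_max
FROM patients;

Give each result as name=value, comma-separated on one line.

triage_avg=126.5, triage_max=161

[triage_avg: triage BETWEEN 2 AND 4 AND bmi <= 29]
patient=Rosa: ✓ → 126
patient=Priya: ✗
patient=Diego: ✗
patient=Xiu: ✓ → 161
patient=Omar: ✗
patient=Bob: ✗
patient=Uma: ✗
patient=Eve: ✗
patient=Quinn: ✗
patient=Ines: ✗
patient=Yara: ✓ → 109
patient=Alice: ✓ → 110
triage_avg = (126 + 161 + 109 + 110) / 4 = 126.5
—
[triage_max: triage BETWEEN 2 AND 3]
patient=Rosa: ✗
patient=Priya: ✗
patient=Diego: ✗
patient=Xiu: ✗
patient=Omar: ✓ → 103
patient=Bob: ✓ → 116
patient=Uma: ✓ → 112
patient=Eve: ✓ → 161
patient=Quinn: ✓ → 100
patient=Ines: ✗
patient=Yara: ✗
patient=Alice: ✓ → 110
triage_max = MAX(103, 116, 112, 161, 100, 110) = 161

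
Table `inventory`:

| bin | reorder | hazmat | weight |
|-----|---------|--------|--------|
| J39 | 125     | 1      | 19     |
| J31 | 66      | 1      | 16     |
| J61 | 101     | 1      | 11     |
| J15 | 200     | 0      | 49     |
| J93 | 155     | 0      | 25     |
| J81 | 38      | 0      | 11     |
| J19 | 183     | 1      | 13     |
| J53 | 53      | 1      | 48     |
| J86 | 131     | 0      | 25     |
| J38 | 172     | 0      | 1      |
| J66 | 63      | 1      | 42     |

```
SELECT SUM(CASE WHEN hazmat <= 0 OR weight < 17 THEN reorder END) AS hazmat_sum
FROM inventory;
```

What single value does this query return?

bin=J39: ✗
bin=J31: ✓ → 66
bin=J61: ✓ → 101
bin=J15: ✓ → 200
bin=J93: ✓ → 155
bin=J81: ✓ → 38
bin=J19: ✓ → 183
bin=J53: ✗
bin=J86: ✓ → 131
bin=J38: ✓ → 172
bin=J66: ✗
hazmat_sum = 66 + 101 + 200 + 155 + 38 + 183 + 131 + 172 = 1046

1046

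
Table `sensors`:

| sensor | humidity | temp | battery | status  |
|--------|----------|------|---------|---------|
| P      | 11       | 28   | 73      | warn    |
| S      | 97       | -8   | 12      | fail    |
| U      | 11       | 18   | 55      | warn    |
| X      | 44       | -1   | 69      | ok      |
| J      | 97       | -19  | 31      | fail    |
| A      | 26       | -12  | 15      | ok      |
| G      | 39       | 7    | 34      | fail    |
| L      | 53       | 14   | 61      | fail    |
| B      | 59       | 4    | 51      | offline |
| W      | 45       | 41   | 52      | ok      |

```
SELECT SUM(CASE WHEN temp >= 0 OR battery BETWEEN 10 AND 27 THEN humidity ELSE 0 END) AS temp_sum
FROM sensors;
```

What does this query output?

sensor=P: ✓ → 11
sensor=S: ✓ → 97
sensor=U: ✓ → 11
sensor=X: ✗
sensor=J: ✗
sensor=A: ✓ → 26
sensor=G: ✓ → 39
sensor=L: ✓ → 53
sensor=B: ✓ → 59
sensor=W: ✓ → 45
temp_sum = 11 + 97 + 11 + 26 + 39 + 53 + 59 + 45 = 341

341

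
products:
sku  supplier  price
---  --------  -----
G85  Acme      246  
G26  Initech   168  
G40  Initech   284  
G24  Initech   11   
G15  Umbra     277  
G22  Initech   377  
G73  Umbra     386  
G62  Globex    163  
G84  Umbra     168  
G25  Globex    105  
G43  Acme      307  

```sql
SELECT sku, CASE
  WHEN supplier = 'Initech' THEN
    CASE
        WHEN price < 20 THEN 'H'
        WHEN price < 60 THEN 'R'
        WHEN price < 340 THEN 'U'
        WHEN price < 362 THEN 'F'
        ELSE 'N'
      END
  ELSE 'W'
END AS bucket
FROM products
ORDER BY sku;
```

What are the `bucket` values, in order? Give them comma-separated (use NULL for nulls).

sku=G15: supplier='Umbra' → outer ELSE → W
sku=G22: supplier='Initech' → inner[ELSE] → N
sku=G24: supplier='Initech' → inner[price < 20] → H
sku=G25: supplier='Globex' → outer ELSE → W
sku=G26: supplier='Initech' → inner[price < 340] → U
sku=G40: supplier='Initech' → inner[price < 340] → U
sku=G43: supplier='Acme' → outer ELSE → W
sku=G62: supplier='Globex' → outer ELSE → W
sku=G73: supplier='Umbra' → outer ELSE → W
sku=G84: supplier='Umbra' → outer ELSE → W
sku=G85: supplier='Acme' → outer ELSE → W

W, N, H, W, U, U, W, W, W, W, W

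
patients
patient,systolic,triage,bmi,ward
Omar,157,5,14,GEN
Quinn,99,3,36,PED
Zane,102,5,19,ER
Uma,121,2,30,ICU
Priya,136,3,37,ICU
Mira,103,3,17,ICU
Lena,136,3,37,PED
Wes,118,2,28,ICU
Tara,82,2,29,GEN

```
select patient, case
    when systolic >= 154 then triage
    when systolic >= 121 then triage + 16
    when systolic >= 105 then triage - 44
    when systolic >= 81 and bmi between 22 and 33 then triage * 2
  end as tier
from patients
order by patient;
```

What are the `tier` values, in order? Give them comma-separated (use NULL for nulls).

19, NULL, 5, 19, NULL, 4, 18, -42, NULL

patient=Lena: systolic >= 121 → 19
patient=Mira: (no match → NULL) → NULL
patient=Omar: systolic >= 154 → 5
patient=Priya: systolic >= 121 → 19
patient=Quinn: (no match → NULL) → NULL
patient=Tara: systolic >= 81 and bmi between 22 and 33 → 4
patient=Uma: systolic >= 121 → 18
patient=Wes: systolic >= 105 → -42
patient=Zane: (no match → NULL) → NULL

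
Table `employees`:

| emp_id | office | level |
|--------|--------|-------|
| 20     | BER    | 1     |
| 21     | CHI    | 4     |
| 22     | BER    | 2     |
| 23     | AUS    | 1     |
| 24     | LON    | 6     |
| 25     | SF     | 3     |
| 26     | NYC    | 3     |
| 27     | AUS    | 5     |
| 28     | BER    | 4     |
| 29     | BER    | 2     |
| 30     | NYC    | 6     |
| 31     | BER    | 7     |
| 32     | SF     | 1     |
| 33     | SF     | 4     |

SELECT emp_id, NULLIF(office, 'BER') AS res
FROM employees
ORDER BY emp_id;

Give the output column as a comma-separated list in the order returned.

emp_id=20: office=BER vs BER: equal → NULL
emp_id=21: office=CHI vs BER: differ → CHI
emp_id=22: office=BER vs BER: equal → NULL
emp_id=23: office=AUS vs BER: differ → AUS
emp_id=24: office=LON vs BER: differ → LON
emp_id=25: office=SF vs BER: differ → SF
emp_id=26: office=NYC vs BER: differ → NYC
emp_id=27: office=AUS vs BER: differ → AUS
emp_id=28: office=BER vs BER: equal → NULL
emp_id=29: office=BER vs BER: equal → NULL
emp_id=30: office=NYC vs BER: differ → NYC
emp_id=31: office=BER vs BER: equal → NULL
emp_id=32: office=SF vs BER: differ → SF
emp_id=33: office=SF vs BER: differ → SF

NULL, CHI, NULL, AUS, LON, SF, NYC, AUS, NULL, NULL, NYC, NULL, SF, SF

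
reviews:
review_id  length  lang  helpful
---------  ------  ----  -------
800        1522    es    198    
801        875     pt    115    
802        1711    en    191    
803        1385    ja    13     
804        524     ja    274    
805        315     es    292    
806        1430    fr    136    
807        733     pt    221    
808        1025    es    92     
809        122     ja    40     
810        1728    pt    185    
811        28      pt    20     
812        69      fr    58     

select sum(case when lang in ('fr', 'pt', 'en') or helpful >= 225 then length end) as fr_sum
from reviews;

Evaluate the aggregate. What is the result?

review_id=800: ✗
review_id=801: ✓ → 875
review_id=802: ✓ → 1711
review_id=803: ✗
review_id=804: ✓ → 524
review_id=805: ✓ → 315
review_id=806: ✓ → 1430
review_id=807: ✓ → 733
review_id=808: ✗
review_id=809: ✗
review_id=810: ✓ → 1728
review_id=811: ✓ → 28
review_id=812: ✓ → 69
fr_sum = 875 + 1711 + 524 + 315 + 1430 + 733 + 1728 + 28 + 69 = 7413

7413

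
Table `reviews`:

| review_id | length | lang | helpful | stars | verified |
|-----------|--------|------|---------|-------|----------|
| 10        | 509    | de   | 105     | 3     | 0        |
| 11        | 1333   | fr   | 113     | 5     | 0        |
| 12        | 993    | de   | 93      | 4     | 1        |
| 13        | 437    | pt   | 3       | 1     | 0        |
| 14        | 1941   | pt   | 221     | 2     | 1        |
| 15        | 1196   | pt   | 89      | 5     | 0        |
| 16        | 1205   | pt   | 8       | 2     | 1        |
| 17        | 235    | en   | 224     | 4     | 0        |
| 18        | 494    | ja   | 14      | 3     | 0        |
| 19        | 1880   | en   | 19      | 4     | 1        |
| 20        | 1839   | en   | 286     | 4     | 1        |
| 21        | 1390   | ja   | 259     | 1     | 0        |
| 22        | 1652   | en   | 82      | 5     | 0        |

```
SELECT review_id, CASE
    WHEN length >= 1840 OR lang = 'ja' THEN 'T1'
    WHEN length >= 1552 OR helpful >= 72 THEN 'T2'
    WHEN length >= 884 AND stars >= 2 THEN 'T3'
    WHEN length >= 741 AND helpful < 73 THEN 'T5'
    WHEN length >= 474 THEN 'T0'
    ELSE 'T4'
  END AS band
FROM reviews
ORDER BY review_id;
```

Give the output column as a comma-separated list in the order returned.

review_id=10: length >= 1552 OR helpful >= 72 → T2
review_id=11: length >= 1552 OR helpful >= 72 → T2
review_id=12: length >= 1552 OR helpful >= 72 → T2
review_id=13: ELSE → T4
review_id=14: length >= 1840 OR lang = 'ja' → T1
review_id=15: length >= 1552 OR helpful >= 72 → T2
review_id=16: length >= 884 AND stars >= 2 → T3
review_id=17: length >= 1552 OR helpful >= 72 → T2
review_id=18: length >= 1840 OR lang = 'ja' → T1
review_id=19: length >= 1840 OR lang = 'ja' → T1
review_id=20: length >= 1552 OR helpful >= 72 → T2
review_id=21: length >= 1840 OR lang = 'ja' → T1
review_id=22: length >= 1552 OR helpful >= 72 → T2

T2, T2, T2, T4, T1, T2, T3, T2, T1, T1, T2, T1, T2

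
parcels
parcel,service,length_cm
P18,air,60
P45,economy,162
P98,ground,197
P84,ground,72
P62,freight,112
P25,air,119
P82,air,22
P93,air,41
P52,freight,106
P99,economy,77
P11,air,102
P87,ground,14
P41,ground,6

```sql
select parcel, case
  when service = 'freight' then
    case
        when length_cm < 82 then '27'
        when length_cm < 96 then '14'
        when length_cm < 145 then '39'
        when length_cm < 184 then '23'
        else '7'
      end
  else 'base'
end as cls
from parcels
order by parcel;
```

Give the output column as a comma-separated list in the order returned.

base, base, base, base, base, 39, 39, base, base, base, base, base, base

parcel=P11: service='air' → outer ELSE → base
parcel=P18: service='air' → outer ELSE → base
parcel=P25: service='air' → outer ELSE → base
parcel=P41: service='ground' → outer ELSE → base
parcel=P45: service='economy' → outer ELSE → base
parcel=P52: service='freight' → inner[length_cm < 145] → 39
parcel=P62: service='freight' → inner[length_cm < 145] → 39
parcel=P82: service='air' → outer ELSE → base
parcel=P84: service='ground' → outer ELSE → base
parcel=P87: service='ground' → outer ELSE → base
parcel=P93: service='air' → outer ELSE → base
parcel=P98: service='ground' → outer ELSE → base
parcel=P99: service='economy' → outer ELSE → base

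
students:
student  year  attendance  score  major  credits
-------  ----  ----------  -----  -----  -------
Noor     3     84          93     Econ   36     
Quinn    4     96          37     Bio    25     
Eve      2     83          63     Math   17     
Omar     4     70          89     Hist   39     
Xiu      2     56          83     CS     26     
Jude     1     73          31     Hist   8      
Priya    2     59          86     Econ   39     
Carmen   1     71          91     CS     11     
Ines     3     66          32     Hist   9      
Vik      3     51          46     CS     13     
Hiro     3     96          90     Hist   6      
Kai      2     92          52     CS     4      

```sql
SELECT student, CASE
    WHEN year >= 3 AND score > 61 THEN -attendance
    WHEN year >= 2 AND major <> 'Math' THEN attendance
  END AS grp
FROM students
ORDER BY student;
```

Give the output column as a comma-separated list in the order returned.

NULL, NULL, -96, 66, NULL, 92, -84, -70, 59, 96, 51, 56

student=Carmen: (no match → NULL) → NULL
student=Eve: (no match → NULL) → NULL
student=Hiro: year >= 3 AND score > 61 → -96
student=Ines: year >= 2 AND major <> 'Math' → 66
student=Jude: (no match → NULL) → NULL
student=Kai: year >= 2 AND major <> 'Math' → 92
student=Noor: year >= 3 AND score > 61 → -84
student=Omar: year >= 3 AND score > 61 → -70
student=Priya: year >= 2 AND major <> 'Math' → 59
student=Quinn: year >= 2 AND major <> 'Math' → 96
student=Vik: year >= 2 AND major <> 'Math' → 51
student=Xiu: year >= 2 AND major <> 'Math' → 56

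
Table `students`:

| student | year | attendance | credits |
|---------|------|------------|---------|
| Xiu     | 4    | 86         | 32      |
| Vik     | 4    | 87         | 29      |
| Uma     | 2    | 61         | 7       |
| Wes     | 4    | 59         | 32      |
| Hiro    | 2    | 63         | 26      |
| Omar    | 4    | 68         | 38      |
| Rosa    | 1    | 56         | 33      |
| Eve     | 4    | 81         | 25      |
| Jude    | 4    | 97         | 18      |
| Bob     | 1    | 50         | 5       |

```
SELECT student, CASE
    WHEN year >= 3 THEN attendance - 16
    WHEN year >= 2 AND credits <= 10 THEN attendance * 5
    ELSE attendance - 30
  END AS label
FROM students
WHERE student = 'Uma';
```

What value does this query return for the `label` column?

305

student = Uma: year=2, attendance=61, credits=7.
year >= 3 → false
year >= 2 AND credits <= 10 → true → 305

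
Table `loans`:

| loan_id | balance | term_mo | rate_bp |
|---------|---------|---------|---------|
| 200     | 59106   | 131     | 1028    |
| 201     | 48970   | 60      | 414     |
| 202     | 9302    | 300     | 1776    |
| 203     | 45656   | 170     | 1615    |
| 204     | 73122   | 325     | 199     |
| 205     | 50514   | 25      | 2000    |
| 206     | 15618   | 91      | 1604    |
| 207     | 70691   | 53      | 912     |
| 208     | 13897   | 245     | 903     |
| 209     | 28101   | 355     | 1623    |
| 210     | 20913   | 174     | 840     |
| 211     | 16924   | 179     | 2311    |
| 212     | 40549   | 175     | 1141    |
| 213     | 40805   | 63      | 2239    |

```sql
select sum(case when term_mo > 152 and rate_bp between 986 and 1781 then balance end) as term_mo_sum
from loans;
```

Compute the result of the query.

loan_id=200: ✗
loan_id=201: ✗
loan_id=202: ✓ → 9302
loan_id=203: ✓ → 45656
loan_id=204: ✗
loan_id=205: ✗
loan_id=206: ✗
loan_id=207: ✗
loan_id=208: ✗
loan_id=209: ✓ → 28101
loan_id=210: ✗
loan_id=211: ✗
loan_id=212: ✓ → 40549
loan_id=213: ✗
term_mo_sum = 9302 + 45656 + 28101 + 40549 = 123608

123608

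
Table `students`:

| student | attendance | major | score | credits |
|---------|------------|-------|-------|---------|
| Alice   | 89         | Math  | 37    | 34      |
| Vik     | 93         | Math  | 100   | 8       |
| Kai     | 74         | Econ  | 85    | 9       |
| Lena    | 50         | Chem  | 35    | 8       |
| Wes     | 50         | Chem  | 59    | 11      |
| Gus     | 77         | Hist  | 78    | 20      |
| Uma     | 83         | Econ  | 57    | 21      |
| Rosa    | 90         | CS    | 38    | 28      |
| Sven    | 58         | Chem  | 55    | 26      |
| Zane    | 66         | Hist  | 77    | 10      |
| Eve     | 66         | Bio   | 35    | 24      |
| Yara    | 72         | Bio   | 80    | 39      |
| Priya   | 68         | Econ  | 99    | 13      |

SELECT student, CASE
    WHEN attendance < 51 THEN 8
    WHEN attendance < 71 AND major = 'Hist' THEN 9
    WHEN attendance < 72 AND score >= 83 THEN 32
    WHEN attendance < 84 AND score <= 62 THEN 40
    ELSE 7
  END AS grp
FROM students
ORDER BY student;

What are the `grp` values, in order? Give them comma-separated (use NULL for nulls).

student=Alice: ELSE → 7
student=Eve: attendance < 84 AND score <= 62 → 40
student=Gus: ELSE → 7
student=Kai: ELSE → 7
student=Lena: attendance < 51 → 8
student=Priya: attendance < 72 AND score >= 83 → 32
student=Rosa: ELSE → 7
student=Sven: attendance < 84 AND score <= 62 → 40
student=Uma: attendance < 84 AND score <= 62 → 40
student=Vik: ELSE → 7
student=Wes: attendance < 51 → 8
student=Yara: ELSE → 7
student=Zane: attendance < 71 AND major = 'Hist' → 9

7, 40, 7, 7, 8, 32, 7, 40, 40, 7, 8, 7, 9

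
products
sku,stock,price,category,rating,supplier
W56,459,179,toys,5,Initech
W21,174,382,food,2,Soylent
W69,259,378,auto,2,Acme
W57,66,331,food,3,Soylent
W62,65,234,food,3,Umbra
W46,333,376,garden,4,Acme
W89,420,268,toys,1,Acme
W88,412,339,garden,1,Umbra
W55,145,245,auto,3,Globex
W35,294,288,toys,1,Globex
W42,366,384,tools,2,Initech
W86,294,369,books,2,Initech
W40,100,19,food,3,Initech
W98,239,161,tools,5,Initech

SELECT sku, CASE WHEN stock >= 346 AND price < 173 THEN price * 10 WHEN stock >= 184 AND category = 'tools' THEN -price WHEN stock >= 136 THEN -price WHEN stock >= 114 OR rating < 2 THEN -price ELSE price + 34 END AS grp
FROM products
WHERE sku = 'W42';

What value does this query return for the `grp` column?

sku = W42: stock=366, price=384, category=tools, rating=2, supplier=Initech.
stock >= 346 AND price < 173 → false
stock >= 184 AND category = 'tools' → true → -384

-384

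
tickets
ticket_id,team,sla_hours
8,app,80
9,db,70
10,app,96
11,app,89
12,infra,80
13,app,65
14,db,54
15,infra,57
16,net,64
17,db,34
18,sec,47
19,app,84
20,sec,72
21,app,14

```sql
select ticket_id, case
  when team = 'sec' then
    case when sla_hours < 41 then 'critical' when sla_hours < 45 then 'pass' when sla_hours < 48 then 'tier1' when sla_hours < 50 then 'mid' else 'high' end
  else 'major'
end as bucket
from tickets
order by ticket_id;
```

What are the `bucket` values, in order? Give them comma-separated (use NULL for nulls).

major, major, major, major, major, major, major, major, major, major, tier1, major, high, major

ticket_id=8: team='app' → outer ELSE → major
ticket_id=9: team='db' → outer ELSE → major
ticket_id=10: team='app' → outer ELSE → major
ticket_id=11: team='app' → outer ELSE → major
ticket_id=12: team='infra' → outer ELSE → major
ticket_id=13: team='app' → outer ELSE → major
ticket_id=14: team='db' → outer ELSE → major
ticket_id=15: team='infra' → outer ELSE → major
ticket_id=16: team='net' → outer ELSE → major
ticket_id=17: team='db' → outer ELSE → major
ticket_id=18: team='sec' → inner[sla_hours < 48] → tier1
ticket_id=19: team='app' → outer ELSE → major
ticket_id=20: team='sec' → inner[ELSE] → high
ticket_id=21: team='app' → outer ELSE → major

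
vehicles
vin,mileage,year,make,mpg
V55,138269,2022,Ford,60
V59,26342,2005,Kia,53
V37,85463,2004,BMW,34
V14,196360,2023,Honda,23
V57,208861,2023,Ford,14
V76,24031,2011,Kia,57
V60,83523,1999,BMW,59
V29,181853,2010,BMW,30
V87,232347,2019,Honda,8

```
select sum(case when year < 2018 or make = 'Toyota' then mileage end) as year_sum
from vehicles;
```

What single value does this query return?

401212

vin=V55: ✗
vin=V59: ✓ → 26342
vin=V37: ✓ → 85463
vin=V14: ✗
vin=V57: ✗
vin=V76: ✓ → 24031
vin=V60: ✓ → 83523
vin=V29: ✓ → 181853
vin=V87: ✗
year_sum = 26342 + 85463 + 24031 + 83523 + 181853 = 401212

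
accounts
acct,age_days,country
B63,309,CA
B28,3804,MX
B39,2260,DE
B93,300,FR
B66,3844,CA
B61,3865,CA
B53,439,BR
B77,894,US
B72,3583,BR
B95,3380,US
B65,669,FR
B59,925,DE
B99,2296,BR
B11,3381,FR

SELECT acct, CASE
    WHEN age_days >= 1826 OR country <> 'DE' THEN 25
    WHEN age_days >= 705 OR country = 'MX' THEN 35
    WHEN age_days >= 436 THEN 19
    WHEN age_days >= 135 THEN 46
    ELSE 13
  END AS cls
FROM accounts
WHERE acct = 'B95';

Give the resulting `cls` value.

25

acct = B95: age_days=3380, country=US.
age_days >= 1826 OR country <> 'DE' → true → 25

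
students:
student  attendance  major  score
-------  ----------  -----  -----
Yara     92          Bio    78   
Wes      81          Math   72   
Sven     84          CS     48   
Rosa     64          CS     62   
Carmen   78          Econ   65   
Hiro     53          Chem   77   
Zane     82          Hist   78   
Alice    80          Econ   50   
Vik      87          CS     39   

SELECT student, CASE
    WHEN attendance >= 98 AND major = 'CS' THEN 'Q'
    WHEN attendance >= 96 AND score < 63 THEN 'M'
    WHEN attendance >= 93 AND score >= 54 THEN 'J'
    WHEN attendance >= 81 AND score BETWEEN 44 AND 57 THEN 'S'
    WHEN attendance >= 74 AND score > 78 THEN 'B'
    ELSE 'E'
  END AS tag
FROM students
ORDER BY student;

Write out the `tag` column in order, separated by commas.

student=Alice: ELSE → E
student=Carmen: ELSE → E
student=Hiro: ELSE → E
student=Rosa: ELSE → E
student=Sven: attendance >= 81 AND score BETWEEN 44 AND 57 → S
student=Vik: ELSE → E
student=Wes: ELSE → E
student=Yara: ELSE → E
student=Zane: ELSE → E

E, E, E, E, S, E, E, E, E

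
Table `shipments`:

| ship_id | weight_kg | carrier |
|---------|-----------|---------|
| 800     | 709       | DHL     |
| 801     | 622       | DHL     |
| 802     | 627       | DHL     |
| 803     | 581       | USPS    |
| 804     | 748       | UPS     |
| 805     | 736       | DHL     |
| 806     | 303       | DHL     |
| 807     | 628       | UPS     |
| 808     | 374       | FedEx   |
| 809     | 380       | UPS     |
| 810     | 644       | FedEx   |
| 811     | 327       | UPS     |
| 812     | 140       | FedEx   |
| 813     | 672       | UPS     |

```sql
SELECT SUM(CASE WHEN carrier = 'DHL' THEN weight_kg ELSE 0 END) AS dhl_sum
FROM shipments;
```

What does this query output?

ship_id=800: ✓ → 709
ship_id=801: ✓ → 622
ship_id=802: ✓ → 627
ship_id=803: ✗
ship_id=804: ✗
ship_id=805: ✓ → 736
ship_id=806: ✓ → 303
ship_id=807: ✗
ship_id=808: ✗
ship_id=809: ✗
ship_id=810: ✗
ship_id=811: ✗
ship_id=812: ✗
ship_id=813: ✗
dhl_sum = 709 + 622 + 627 + 736 + 303 = 2997

2997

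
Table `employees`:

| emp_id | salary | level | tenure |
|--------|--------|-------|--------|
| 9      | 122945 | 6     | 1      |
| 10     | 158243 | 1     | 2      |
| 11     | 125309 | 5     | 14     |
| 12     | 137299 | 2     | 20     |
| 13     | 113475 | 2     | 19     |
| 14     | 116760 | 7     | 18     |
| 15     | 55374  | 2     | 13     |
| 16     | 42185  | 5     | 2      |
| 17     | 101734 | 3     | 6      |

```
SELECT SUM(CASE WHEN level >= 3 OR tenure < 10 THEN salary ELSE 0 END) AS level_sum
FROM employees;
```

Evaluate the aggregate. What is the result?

emp_id=9: ✓ → 122945
emp_id=10: ✓ → 158243
emp_id=11: ✓ → 125309
emp_id=12: ✗
emp_id=13: ✗
emp_id=14: ✓ → 116760
emp_id=15: ✗
emp_id=16: ✓ → 42185
emp_id=17: ✓ → 101734
level_sum = 122945 + 158243 + 125309 + 116760 + 42185 + 101734 = 667176

667176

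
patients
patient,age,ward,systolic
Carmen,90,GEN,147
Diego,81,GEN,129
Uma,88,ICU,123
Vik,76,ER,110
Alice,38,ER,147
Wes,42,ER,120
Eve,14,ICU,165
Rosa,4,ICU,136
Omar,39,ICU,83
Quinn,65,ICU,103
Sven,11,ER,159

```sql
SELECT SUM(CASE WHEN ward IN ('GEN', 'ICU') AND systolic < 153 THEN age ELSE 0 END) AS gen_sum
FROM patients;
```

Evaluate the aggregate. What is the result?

patient=Carmen: ✓ → 90
patient=Diego: ✓ → 81
patient=Uma: ✓ → 88
patient=Vik: ✗
patient=Alice: ✗
patient=Wes: ✗
patient=Eve: ✗
patient=Rosa: ✓ → 4
patient=Omar: ✓ → 39
patient=Quinn: ✓ → 65
patient=Sven: ✗
gen_sum = 90 + 81 + 88 + 4 + 39 + 65 = 367

367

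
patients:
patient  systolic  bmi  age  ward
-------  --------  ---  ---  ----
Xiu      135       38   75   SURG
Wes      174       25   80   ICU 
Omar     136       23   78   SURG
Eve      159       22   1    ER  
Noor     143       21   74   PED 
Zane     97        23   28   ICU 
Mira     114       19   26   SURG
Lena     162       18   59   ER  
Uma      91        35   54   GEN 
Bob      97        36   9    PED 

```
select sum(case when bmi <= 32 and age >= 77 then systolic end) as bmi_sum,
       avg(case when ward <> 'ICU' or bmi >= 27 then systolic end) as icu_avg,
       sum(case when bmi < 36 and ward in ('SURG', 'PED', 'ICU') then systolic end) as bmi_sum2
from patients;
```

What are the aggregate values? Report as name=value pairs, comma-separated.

[bmi_sum: bmi <= 32 and age >= 77]
patient=Xiu: ✗
patient=Wes: ✓ → 174
patient=Omar: ✓ → 136
patient=Eve: ✗
patient=Noor: ✗
patient=Zane: ✗
patient=Mira: ✗
patient=Lena: ✗
patient=Uma: ✗
patient=Bob: ✗
bmi_sum = 174 + 136 = 310
—
[icu_avg: ward <> 'ICU' or bmi >= 27]
patient=Xiu: ✓ → 135
patient=Wes: ✗
patient=Omar: ✓ → 136
patient=Eve: ✓ → 159
patient=Noor: ✓ → 143
patient=Zane: ✗
patient=Mira: ✓ → 114
patient=Lena: ✓ → 162
patient=Uma: ✓ → 91
patient=Bob: ✓ → 97
icu_avg = (135 + 136 + 159 + 143 + 114 + 162 + 91 + 97) / 8 = 129.625
—
[bmi_sum2: bmi < 36 and ward in ('SURG', 'PED', 'ICU')]
patient=Xiu: ✗
patient=Wes: ✓ → 174
patient=Omar: ✓ → 136
patient=Eve: ✗
patient=Noor: ✓ → 143
patient=Zane: ✓ → 97
patient=Mira: ✓ → 114
patient=Lena: ✗
patient=Uma: ✗
patient=Bob: ✗
bmi_sum2 = 174 + 136 + 143 + 97 + 114 = 664

bmi_sum=310, icu_avg=129.625, bmi_sum2=664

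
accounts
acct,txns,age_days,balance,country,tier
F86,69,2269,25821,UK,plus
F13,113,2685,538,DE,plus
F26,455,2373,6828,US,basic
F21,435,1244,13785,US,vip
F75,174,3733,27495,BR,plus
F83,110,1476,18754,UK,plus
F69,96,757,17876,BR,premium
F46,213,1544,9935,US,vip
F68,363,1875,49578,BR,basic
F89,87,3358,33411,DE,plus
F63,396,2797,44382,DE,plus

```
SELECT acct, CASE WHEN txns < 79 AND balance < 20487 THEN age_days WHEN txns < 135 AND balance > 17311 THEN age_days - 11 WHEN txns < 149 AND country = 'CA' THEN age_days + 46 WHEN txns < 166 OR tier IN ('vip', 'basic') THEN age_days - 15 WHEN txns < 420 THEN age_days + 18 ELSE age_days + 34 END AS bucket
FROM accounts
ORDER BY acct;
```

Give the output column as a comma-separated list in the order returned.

2670, 1229, 2358, 1529, 2815, 1860, 746, 3751, 1465, 2258, 3347

acct=F13: txns < 166 OR tier IN ('vip', 'basic') → 2670
acct=F21: txns < 166 OR tier IN ('vip', 'basic') → 1229
acct=F26: txns < 166 OR tier IN ('vip', 'basic') → 2358
acct=F46: txns < 166 OR tier IN ('vip', 'basic') → 1529
acct=F63: txns < 420 → 2815
acct=F68: txns < 166 OR tier IN ('vip', 'basic') → 1860
acct=F69: txns < 135 AND balance > 17311 → 746
acct=F75: txns < 420 → 3751
acct=F83: txns < 135 AND balance > 17311 → 1465
acct=F86: txns < 135 AND balance > 17311 → 2258
acct=F89: txns < 135 AND balance > 17311 → 3347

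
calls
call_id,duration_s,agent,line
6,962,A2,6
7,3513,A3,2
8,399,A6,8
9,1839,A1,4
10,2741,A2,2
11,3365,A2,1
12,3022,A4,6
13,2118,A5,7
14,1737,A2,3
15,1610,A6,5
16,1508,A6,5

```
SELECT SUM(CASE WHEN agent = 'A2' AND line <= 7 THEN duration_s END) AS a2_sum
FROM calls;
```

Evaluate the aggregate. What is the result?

8805

call_id=6: ✓ → 962
call_id=7: ✗
call_id=8: ✗
call_id=9: ✗
call_id=10: ✓ → 2741
call_id=11: ✓ → 3365
call_id=12: ✗
call_id=13: ✗
call_id=14: ✓ → 1737
call_id=15: ✗
call_id=16: ✗
a2_sum = 962 + 2741 + 3365 + 1737 = 8805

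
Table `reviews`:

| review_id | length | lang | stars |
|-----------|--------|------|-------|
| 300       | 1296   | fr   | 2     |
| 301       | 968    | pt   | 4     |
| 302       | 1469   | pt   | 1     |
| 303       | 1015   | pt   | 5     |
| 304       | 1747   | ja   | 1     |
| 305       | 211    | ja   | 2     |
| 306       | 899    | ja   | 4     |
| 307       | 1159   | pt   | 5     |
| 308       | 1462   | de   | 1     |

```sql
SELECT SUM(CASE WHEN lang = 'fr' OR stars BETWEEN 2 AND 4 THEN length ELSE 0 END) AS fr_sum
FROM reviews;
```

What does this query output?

3374

review_id=300: ✓ → 1296
review_id=301: ✓ → 968
review_id=302: ✗
review_id=303: ✗
review_id=304: ✗
review_id=305: ✓ → 211
review_id=306: ✓ → 899
review_id=307: ✗
review_id=308: ✗
fr_sum = 1296 + 968 + 211 + 899 = 3374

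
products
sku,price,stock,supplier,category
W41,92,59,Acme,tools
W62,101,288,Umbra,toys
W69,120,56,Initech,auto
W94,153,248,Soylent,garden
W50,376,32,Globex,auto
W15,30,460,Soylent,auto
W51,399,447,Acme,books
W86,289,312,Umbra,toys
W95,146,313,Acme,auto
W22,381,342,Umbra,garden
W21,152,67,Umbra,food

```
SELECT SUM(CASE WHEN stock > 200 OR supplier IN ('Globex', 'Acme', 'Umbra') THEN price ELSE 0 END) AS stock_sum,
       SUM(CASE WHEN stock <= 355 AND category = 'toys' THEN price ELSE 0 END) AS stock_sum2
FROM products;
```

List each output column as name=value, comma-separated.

[stock_sum: stock > 200 OR supplier IN ('Globex', 'Acme', 'Umbra')]
sku=W41: ✓ → 92
sku=W62: ✓ → 101
sku=W69: ✗
sku=W94: ✓ → 153
sku=W50: ✓ → 376
sku=W15: ✓ → 30
sku=W51: ✓ → 399
sku=W86: ✓ → 289
sku=W95: ✓ → 146
sku=W22: ✓ → 381
sku=W21: ✓ → 152
stock_sum = 92 + 101 + 153 + 376 + 30 + 399 + 289 + 146 + 381 + 152 = 2119
—
[stock_sum2: stock <= 355 AND category = 'toys']
sku=W41: ✗
sku=W62: ✓ → 101
sku=W69: ✗
sku=W94: ✗
sku=W50: ✗
sku=W15: ✗
sku=W51: ✗
sku=W86: ✓ → 289
sku=W95: ✗
sku=W22: ✗
sku=W21: ✗
stock_sum2 = 101 + 289 = 390

stock_sum=2119, stock_sum2=390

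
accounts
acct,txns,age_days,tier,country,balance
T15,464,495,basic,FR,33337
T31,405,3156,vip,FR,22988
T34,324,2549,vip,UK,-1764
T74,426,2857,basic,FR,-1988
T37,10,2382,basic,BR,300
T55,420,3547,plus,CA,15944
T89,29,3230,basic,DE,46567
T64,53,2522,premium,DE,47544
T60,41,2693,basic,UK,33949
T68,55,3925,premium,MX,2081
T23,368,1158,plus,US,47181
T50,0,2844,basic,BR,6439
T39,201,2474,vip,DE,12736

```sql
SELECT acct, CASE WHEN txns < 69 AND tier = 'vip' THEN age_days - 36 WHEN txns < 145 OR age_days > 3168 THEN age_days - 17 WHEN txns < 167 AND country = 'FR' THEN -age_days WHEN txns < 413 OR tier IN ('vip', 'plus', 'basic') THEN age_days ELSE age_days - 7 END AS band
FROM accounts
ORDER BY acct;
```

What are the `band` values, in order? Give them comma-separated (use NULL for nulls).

acct=T15: txns < 413 OR tier IN ('vip', 'plus', 'basic') → 495
acct=T23: txns < 413 OR tier IN ('vip', 'plus', 'basic') → 1158
acct=T31: txns < 413 OR tier IN ('vip', 'plus', 'basic') → 3156
acct=T34: txns < 413 OR tier IN ('vip', 'plus', 'basic') → 2549
acct=T37: txns < 145 OR age_days > 3168 → 2365
acct=T39: txns < 413 OR tier IN ('vip', 'plus', 'basic') → 2474
acct=T50: txns < 145 OR age_days > 3168 → 2827
acct=T55: txns < 145 OR age_days > 3168 → 3530
acct=T60: txns < 145 OR age_days > 3168 → 2676
acct=T64: txns < 145 OR age_days > 3168 → 2505
acct=T68: txns < 145 OR age_days > 3168 → 3908
acct=T74: txns < 413 OR tier IN ('vip', 'plus', 'basic') → 2857
acct=T89: txns < 145 OR age_days > 3168 → 3213

495, 1158, 3156, 2549, 2365, 2474, 2827, 3530, 2676, 2505, 3908, 2857, 3213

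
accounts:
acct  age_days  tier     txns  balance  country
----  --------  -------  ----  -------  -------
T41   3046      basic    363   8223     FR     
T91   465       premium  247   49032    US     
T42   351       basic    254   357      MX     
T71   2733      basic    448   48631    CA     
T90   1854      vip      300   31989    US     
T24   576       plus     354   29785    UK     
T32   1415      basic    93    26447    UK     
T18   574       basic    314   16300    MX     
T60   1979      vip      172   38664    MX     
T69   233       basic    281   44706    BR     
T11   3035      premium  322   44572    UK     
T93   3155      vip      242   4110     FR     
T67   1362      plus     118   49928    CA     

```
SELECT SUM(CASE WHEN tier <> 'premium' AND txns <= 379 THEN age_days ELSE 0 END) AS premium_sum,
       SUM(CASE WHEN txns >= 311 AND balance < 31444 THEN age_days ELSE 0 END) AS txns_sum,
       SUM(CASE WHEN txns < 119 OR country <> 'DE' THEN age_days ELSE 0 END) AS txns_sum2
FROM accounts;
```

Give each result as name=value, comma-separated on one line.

premium_sum=14545, txns_sum=4196, txns_sum2=20778

[premium_sum: tier <> 'premium' AND txns <= 379]
acct=T41: ✓ → 3046
acct=T91: ✗
acct=T42: ✓ → 351
acct=T71: ✗
acct=T90: ✓ → 1854
acct=T24: ✓ → 576
acct=T32: ✓ → 1415
acct=T18: ✓ → 574
acct=T60: ✓ → 1979
acct=T69: ✓ → 233
acct=T11: ✗
acct=T93: ✓ → 3155
acct=T67: ✓ → 1362
premium_sum = 3046 + 351 + 1854 + 576 + 1415 + 574 + 1979 + 233 + 3155 + 1362 = 14545
—
[txns_sum: txns >= 311 AND balance < 31444]
acct=T41: ✓ → 3046
acct=T91: ✗
acct=T42: ✗
acct=T71: ✗
acct=T90: ✗
acct=T24: ✓ → 576
acct=T32: ✗
acct=T18: ✓ → 574
acct=T60: ✗
acct=T69: ✗
acct=T11: ✗
acct=T93: ✗
acct=T67: ✗
txns_sum = 3046 + 576 + 574 = 4196
—
[txns_sum2: txns < 119 OR country <> 'DE']
acct=T41: ✓ → 3046
acct=T91: ✓ → 465
acct=T42: ✓ → 351
acct=T71: ✓ → 2733
acct=T90: ✓ → 1854
acct=T24: ✓ → 576
acct=T32: ✓ → 1415
acct=T18: ✓ → 574
acct=T60: ✓ → 1979
acct=T69: ✓ → 233
acct=T11: ✓ → 3035
acct=T93: ✓ → 3155
acct=T67: ✓ → 1362
txns_sum2 = 3046 + 465 + 351 + 2733 + 1854 + 576 + 1415 + 574 + 1979 + 233 + 3035 + 3155 + 1362 = 20778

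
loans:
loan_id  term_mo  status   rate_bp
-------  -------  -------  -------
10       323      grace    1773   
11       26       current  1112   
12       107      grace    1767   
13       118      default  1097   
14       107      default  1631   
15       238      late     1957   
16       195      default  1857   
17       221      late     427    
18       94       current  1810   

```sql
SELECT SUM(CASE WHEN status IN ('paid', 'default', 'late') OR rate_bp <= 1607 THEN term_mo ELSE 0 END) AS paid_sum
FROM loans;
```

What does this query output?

loan_id=10: ✗
loan_id=11: ✓ → 26
loan_id=12: ✗
loan_id=13: ✓ → 118
loan_id=14: ✓ → 107
loan_id=15: ✓ → 238
loan_id=16: ✓ → 195
loan_id=17: ✓ → 221
loan_id=18: ✗
paid_sum = 26 + 118 + 107 + 238 + 195 + 221 = 905

905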